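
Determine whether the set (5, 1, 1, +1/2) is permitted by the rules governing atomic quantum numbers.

n = 5 is a positive integer. l = 1 satisfies 0 ≤ l ≤ n−1 = 4. ml = 1 lies in the range −l … +l (here −1 … 1). ms = +1/2 is one of ±1/2.
All four constraints are satisfied.

Valid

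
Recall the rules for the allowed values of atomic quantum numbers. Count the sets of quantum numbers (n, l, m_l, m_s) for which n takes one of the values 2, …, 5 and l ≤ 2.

Go shell by shell, enumerating (l, m_l) with l ≤ 2:
n=2 → 4; n=3 → 9; n=4 → 9; n=5 → 9.
Orbitals: 4 + 9 + 9 + 9 = 31. Including both spin states (m_s = ±1/2) gives 2 × 31 = 62 states.

62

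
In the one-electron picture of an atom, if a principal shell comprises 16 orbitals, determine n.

n = 4

n² = 16 ⇒ n = 4.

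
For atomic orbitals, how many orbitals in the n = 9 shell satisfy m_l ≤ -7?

3

The (l, m_l) pairs meeting m_l ≤ -7 give: l=7 → 1; l=8 → 2.
Total orbitals: 1 + 2 = 3.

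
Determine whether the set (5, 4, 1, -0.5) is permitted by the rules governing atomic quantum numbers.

Allowed

n = 5 is a positive integer. l = 4 satisfies 0 ≤ l ≤ n−1 = 4. m_l = 1 lies in the range −l … +l (here −4 … 4). m_s = -1/2 is one of ±1/2.
All four constraints are satisfied.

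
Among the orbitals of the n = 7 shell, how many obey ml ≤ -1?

Go through l = 0, …, 6 (the values permitted for n = 7).
The (l, ml) pairs meeting ml ≤ -1 give: l=1 → 1; l=2 → 2; l=3 → 3; l=4 → 4; l=5 → 5; l=6 → 6.
Total orbitals: 1 + 2 + 3 + 4 + 5 + 6 = 21.

21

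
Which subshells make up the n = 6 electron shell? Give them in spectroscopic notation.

6s, 6p, 6d, 6f, 6g, 6h

For n = 6, l runs from 0 to 5. In spectroscopic notation l = 0,1,2,… ↔ s,p,d,f,g,h,i, so the subshells are 6s, 6p, 6d, 6f, 6g, 6h.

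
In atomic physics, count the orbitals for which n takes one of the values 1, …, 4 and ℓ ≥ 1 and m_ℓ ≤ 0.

Go shell by shell, enumerating (ℓ, m_ℓ) with ℓ ≥ 1 and m_ℓ ≤ 0:
n=2 → 2; n=3 → 5; n=4 → 9.
Total orbitals: 2 + 5 + 9 = 16.

16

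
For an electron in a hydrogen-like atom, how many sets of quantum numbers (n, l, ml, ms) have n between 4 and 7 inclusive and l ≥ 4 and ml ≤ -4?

20

Treat each shell separately and count matching orbitals:
n=5 → 1; n=6 → 3; n=7 → 6.
Orbitals: 1 + 3 + 6 = 10. Including both spin states (ms = ±1/2) gives 2 × 10 = 20 states.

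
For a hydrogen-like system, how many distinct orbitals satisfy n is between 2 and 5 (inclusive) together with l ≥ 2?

38

For each n in the range, tally the orbitals obeying l ≥ 2:
n=3 → 5; n=4 → 12; n=5 → 21.
Total orbitals: 5 + 12 + 21 = 38.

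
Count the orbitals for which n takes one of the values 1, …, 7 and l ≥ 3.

90

Per-shell orbital counts meeting the constraint:
n=4 → 7; n=5 → 16; n=6 → 27; n=7 → 40.
Total orbitals: 7 + 16 + 27 + 40 = 90.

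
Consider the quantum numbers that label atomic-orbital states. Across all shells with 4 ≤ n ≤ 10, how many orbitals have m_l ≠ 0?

Go shell by shell, enumerating (l, m_l) with m_l ≠ 0:
n=4 → 12; n=5 → 20; n=6 → 30; n=7 → 42; n=8 → 56; n=9 → 72; n=10 → 90.
Total orbitals: 12 + 20 + 30 + 42 + 56 + 72 + 90 = 322.

322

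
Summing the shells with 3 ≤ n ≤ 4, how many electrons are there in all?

Shell n has n² orbitals: 3²=9 + 4²=16 = 25 orbitals.
Two spin states per orbital: 2 × 25 = 50 electrons.

50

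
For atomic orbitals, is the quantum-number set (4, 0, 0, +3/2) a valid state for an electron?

The spin quantum number for an electron can only be m_s = +1/2 or −1/2; m_s = +3/2 is not one of those.

No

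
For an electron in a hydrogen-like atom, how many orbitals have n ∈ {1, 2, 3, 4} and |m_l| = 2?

6

For each n in the range, tally the orbitals obeying |m_l| = 2:
n=3 → 2; n=4 → 4.
Total orbitals: 2 + 4 = 6.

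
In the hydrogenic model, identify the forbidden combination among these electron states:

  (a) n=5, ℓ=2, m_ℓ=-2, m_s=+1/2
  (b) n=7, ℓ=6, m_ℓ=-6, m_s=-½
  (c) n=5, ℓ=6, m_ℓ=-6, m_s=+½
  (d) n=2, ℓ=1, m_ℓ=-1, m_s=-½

(c)

(c) has ℓ = 6 ≥ n = 5, violating 0 ≤ ℓ ≤ n−1.
The remaining sets (a), (b), (d) satisfy all four rules.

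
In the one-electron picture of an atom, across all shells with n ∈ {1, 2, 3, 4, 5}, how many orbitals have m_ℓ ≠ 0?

Treat each shell separately and count matching orbitals:
n=2 → 2; n=3 → 6; n=4 → 12; n=5 → 20.
Total orbitals: 2 + 6 + 12 + 20 = 40.

40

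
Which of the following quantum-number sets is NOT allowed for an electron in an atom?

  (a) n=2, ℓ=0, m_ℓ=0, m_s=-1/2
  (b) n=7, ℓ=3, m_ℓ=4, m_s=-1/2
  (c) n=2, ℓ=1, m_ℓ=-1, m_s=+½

(b) has |m_ℓ| = 4 > ℓ = 3, violating −ℓ ≤ m_ℓ ≤ ℓ.
The remaining sets (a), (c) satisfy all four rules.

(b)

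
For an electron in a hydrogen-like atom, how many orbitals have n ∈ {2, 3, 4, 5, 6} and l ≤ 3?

61

For each n in the range, tally the orbitals obeying l ≤ 3:
n=2 → 4; n=3 → 9; n=4 → 16; n=5 → 16; n=6 → 16.
Total orbitals: 4 + 9 + 16 + 16 + 16 = 61.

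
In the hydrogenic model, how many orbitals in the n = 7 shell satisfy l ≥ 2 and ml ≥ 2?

For n = 7, l ranges over 0 … 6.
Contributions: l=2 → 1; l=3 → 2; l=4 → 3; l=5 → 4; l=6 → 5.
Total orbitals: 1 + 2 + 3 + 4 + 5 = 15.

15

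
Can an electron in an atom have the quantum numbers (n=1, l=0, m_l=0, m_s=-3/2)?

Invalid

The spin quantum number for an electron can only be m_s = +1/2 or −1/2; m_s = -3/2 is not one of those.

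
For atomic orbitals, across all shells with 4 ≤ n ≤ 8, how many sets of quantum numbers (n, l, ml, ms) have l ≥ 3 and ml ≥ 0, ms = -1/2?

Go shell by shell, enumerating (l, ml) with l ≥ 3 and ml ≥ 0:
n=4 → 4; n=5 → 9; n=6 → 15; n=7 → 22; n=8 → 30.
Orbitals: 4 + 9 + 15 + 22 + 30 = 80. With ms fixed to -1/2 there is one state per orbital, so 80 states.

80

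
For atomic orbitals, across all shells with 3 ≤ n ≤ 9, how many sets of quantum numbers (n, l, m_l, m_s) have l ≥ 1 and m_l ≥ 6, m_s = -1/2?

10

Work shell by shell — for each n, count the (l, m_l) pairs that satisfy l ≥ 1 and m_l ≥ 6:
n=7 → 1; n=8 → 3; n=9 → 6.
Orbitals: 1 + 3 + 6 = 10. With m_s fixed to -1/2 there is one state per orbital, so 10 states.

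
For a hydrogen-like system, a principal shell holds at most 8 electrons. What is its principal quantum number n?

n = 2

2n² = 8 ⇒ n² = 4 ⇒ n = 2.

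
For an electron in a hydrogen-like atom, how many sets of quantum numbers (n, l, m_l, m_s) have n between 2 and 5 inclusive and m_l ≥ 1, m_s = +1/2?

Work shell by shell — for each n, count the (l, m_l) pairs that satisfy m_l ≥ 1:
n=2 → 1; n=3 → 3; n=4 → 6; n=5 → 10.
Orbitals: 1 + 3 + 6 + 10 = 20. With m_s fixed to +1/2 there is one state per orbital, so 20 states.

20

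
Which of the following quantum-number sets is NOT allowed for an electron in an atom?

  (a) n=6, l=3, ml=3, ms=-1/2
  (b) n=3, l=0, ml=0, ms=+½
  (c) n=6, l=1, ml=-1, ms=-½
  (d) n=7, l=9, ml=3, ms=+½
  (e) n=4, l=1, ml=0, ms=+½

(d) has l = 9 ≥ n = 7, violating 0 ≤ l ≤ n−1.
The remaining sets (a), (b), (c), (e) satisfy all four rules.

(d)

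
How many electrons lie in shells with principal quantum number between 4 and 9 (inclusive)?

Shell n has n² orbitals: 4²=16 + 5²=25 + 6²=36 + 7²=49 + 8²=64 + 9²=81 = 271 orbitals.
Two spin states per orbital: 2 × 271 = 542 electrons.

542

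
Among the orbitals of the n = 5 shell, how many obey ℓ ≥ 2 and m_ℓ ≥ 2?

The n = 5 shell has ℓ = 0 through 4; check each.
The (ℓ, m_ℓ) pairs meeting ℓ ≥ 2 and m_ℓ ≥ 2 give: ℓ=2 → 1; ℓ=3 → 2; ℓ=4 → 3.
Total orbitals: 1 + 2 + 3 = 6.

6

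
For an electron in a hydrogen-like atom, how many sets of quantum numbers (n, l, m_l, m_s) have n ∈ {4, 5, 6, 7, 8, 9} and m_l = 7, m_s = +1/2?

3

Count contributing orbitals for each principal shell:
n=8 → 1; n=9 → 2.
Orbitals: 1 + 2 = 3. With m_s fixed to +1/2 there is one state per orbital, so 3 states.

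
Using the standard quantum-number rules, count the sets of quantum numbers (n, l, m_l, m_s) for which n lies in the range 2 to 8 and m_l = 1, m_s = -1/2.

Go shell by shell, enumerating (l, m_l) with m_l = 1:
n=2 → 1; n=3 → 2; n=4 → 3; n=5 → 4; n=6 → 5; n=7 → 6; n=8 → 7.
Orbitals: 1 + 2 + 3 + 4 + 5 + 6 + 7 = 28. With m_s fixed to -1/2 there is one state per orbital, so 28 states.

28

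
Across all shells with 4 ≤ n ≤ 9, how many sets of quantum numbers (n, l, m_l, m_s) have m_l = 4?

For each n in the range, tally the orbitals obeying m_l = 4:
n=5 → 1; n=6 → 2; n=7 → 3; n=8 → 4; n=9 → 5.
Orbitals: 1 + 2 + 3 + 4 + 5 = 15. Including both spin states (m_s = ±1/2) gives 2 × 15 = 30 states.

30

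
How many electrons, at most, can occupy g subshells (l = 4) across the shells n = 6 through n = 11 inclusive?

108

A g subshell (l = 4) exists for every n ≥ 5, so shells n = 6, 7, 8, 9, 10, 11 each contribute one — 6 subshells.
Since each g subshell holds 2(2·4+1) = 18 electrons, the total is 6 × 18 = 108.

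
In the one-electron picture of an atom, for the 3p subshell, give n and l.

The leading integer gives n = 3; the letter 'p' means l = 1.

n = 3, l = 1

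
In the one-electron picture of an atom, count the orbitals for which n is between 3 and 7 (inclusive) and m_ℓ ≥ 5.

Count contributing orbitals for each principal shell:
n=6 → 1; n=7 → 3.
Total orbitals: 1 + 3 = 4.

4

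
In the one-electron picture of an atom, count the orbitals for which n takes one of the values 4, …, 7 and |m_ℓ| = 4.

For each n in the range, tally the orbitals obeying |m_ℓ| = 4:
n=5 → 2; n=6 → 4; n=7 → 6.
Total orbitals: 2 + 4 + 6 = 12.

12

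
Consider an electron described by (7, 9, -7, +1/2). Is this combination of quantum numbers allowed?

No

The orbital quantum number must satisfy 0 ≤ ℓ ≤ n−1. With n = 7 the allowed ℓ values are 0, 1, 2, 3, 4, 5, 6, so ℓ = 9 is out of range.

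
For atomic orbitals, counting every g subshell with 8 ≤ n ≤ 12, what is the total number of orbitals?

45

A g subshell (l = 4) exists for every n ≥ 5, so shells n = 8, 9, 10, 11, 12 each contribute one — 5 subshells.
Since each g subshell has 2·4+1 = 9 orbitals, the total is 5 × 9 = 45.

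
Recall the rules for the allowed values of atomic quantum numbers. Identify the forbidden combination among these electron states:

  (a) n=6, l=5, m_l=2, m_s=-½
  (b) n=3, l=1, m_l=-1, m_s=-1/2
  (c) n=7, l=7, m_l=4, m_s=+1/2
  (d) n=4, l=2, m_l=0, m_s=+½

(c) has l = 7 ≥ n = 7, violating 0 ≤ l ≤ n−1.
The remaining sets (a), (b), (d) satisfy all four rules.

(c)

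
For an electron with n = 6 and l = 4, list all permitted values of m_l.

-4, -3, -2, -1, 0, 1, 2, 3, 4

m_l takes every integer from −l to +l. With l = 4 that gives the 9 values -4, -3, -2, -1, 0, 1, 2, 3, 4.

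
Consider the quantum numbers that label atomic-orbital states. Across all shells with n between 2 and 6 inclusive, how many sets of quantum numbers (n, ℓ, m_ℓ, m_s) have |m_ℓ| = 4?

12

For each n in the range, tally the orbitals obeying |m_ℓ| = 4:
n=5 → 2; n=6 → 4.
Orbitals: 2 + 4 = 6. Including both spin states (m_s = ±1/2) gives 2 × 6 = 12 states.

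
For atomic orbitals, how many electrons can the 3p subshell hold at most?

A subshell with ℓ = 1 has 2ℓ+1 = 3 orbitals, each holding 2 electrons (spin ±1/2), so 3 × 2 = 6.

6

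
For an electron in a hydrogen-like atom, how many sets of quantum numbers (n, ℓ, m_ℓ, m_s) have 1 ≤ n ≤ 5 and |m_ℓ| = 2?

For each n in the range, tally the orbitals obeying |m_ℓ| = 2:
n=3 → 2; n=4 → 4; n=5 → 6.
Orbitals: 2 + 4 + 6 = 12. Including both spin states (m_s = ±1/2) gives 2 × 12 = 24 states.

24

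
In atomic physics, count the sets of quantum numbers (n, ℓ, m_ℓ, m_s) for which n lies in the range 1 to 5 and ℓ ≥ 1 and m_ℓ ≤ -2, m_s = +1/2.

Go shell by shell, enumerating (ℓ, m_ℓ) with ℓ ≥ 1 and m_ℓ ≤ -2:
n=3 → 1; n=4 → 3; n=5 → 6.
Orbitals: 1 + 3 + 6 = 10. With m_s fixed to +1/2 there is one state per orbital, so 10 states.

10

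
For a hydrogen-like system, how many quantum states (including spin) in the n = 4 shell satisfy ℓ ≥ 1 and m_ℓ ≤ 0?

18

With n = 4 the allowed ℓ are 0, 1, …, 3.
Orbitals with ℓ ≥ 1 and m_ℓ ≤ 0, by ℓ: ℓ=1 → 2; ℓ=2 → 3; ℓ=3 → 4.
Orbitals: 2 + 3 + 4 = 9. Each orbital carries two spin states, so 9 × 2 = 18 states.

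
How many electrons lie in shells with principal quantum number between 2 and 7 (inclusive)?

278

Shell n has n² orbitals: 2²=4 + 3²=9 + 4²=16 + 5²=25 + 6²=36 + 7²=49 = 139 orbitals.
Two spin states per orbital: 2 × 139 = 278 electrons.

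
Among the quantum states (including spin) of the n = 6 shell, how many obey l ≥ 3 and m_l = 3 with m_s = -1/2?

3

The n = 6 shell has l = 0 through 5; check each.
Contributions: l=3 → 1; l=4 → 1; l=5 → 1.
Orbitals: 1 + 1 + 1 = 3. With m_s fixed to a single value there is one state per orbital, giving 3 states.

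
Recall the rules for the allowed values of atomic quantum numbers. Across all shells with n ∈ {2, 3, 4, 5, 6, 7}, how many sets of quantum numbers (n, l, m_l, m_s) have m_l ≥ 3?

Count contributing orbitals for each principal shell:
n=4 → 1; n=5 → 3; n=6 → 6; n=7 → 10.
Orbitals: 1 + 3 + 6 + 10 = 20. Including both spin states (m_s = ±1/2) gives 2 × 20 = 40 states.

40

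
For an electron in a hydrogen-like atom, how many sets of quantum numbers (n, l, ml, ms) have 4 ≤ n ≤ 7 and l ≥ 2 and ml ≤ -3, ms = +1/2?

20

Treat each shell separately and count matching orbitals:
n=4 → 1; n=5 → 3; n=6 → 6; n=7 → 10.
Orbitals: 1 + 3 + 6 + 10 = 20. With ms fixed to +1/2 there is one state per orbital, so 20 states.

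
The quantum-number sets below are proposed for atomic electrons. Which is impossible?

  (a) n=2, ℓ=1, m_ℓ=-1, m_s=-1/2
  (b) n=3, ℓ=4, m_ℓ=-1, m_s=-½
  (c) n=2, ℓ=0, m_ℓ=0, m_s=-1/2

(b)

(b) has ℓ = 4 ≥ n = 3, violating 0 ≤ ℓ ≤ n−1.
The remaining sets (a), (c) satisfy all four rules.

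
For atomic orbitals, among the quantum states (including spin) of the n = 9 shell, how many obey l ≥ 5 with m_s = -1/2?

56

Contributions: l=5 → 11; l=6 → 13; l=7 → 15; l=8 → 17.
Orbitals: 11 + 13 + 15 + 17 = 56. With m_s fixed to a single value there is one state per orbital, giving 56 states.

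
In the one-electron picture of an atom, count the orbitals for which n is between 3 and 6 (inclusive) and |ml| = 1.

28

Go shell by shell, enumerating (l, ml) with |ml| = 1:
n=3 → 4; n=4 → 6; n=5 → 8; n=6 → 10.
Total orbitals: 4 + 6 + 8 + 10 = 28.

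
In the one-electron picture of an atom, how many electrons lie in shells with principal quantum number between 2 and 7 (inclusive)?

278

Shell n has n² orbitals: 2²=4 + 3²=9 + 4²=16 + 5²=25 + 6²=36 + 7²=49 = 139 orbitals.
Two spin states per orbital: 2 × 139 = 278 electrons.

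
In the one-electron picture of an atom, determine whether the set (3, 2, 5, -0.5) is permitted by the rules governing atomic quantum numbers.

Invalid

The magnetic quantum number must satisfy −l ≤ m_l ≤ l. With l = 2, m_l can only be -2, -1, 0, 1, 2, so m_l = 5 is forbidden.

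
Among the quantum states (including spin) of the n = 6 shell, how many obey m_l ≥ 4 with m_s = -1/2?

With n = 6 the allowed l are 0, 1, …, 5.
Orbitals with m_l ≥ 4, by l: l=4 → 1; l=5 → 2.
Orbitals: 1 + 2 = 3. With m_s fixed to a single value there is one state per orbital, giving 3 states.

3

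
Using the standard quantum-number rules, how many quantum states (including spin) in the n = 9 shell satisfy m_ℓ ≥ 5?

20

Go through ℓ = 0, …, 8 (the values permitted for n = 9).
Per ℓ-value: ℓ=5 → 1; ℓ=6 → 2; ℓ=7 → 3; ℓ=8 → 4.
Orbitals: 1 + 2 + 3 + 4 = 10. Each orbital carries two spin states, so 10 × 2 = 20 states.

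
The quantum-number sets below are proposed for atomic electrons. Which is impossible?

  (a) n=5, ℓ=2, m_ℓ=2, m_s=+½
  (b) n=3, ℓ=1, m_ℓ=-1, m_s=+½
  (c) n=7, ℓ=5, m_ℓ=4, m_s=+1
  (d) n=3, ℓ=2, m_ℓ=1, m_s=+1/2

(c)

(c) has m_s = +1, but an electron's spin must be ±1/2.
The remaining sets (a), (b), (d) satisfy all four rules.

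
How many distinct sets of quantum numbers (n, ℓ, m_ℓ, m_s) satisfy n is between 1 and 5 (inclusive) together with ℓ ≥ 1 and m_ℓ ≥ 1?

Count contributing orbitals for each principal shell:
n=2 → 1; n=3 → 3; n=4 → 6; n=5 → 10.
Orbitals: 1 + 3 + 6 + 10 = 20. Including both spin states (m_s = ±1/2) gives 2 × 20 = 40 states.

40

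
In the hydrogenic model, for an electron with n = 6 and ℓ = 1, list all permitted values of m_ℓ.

-1, 0, 1

m_ℓ takes every integer from −ℓ to +ℓ. With ℓ = 1 that gives the 3 values -1, 0, 1.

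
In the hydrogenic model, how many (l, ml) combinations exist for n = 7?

49

The n = 7 shell contains n² = 7² = 49 orbitals.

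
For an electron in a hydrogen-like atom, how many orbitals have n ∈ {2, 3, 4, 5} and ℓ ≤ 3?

Per-shell orbital counts meeting the constraint:
n=2 → 4; n=3 → 9; n=4 → 16; n=5 → 16.
Total orbitals: 4 + 9 + 16 + 16 = 45.

45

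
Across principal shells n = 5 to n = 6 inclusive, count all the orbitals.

Shell n has n² orbitals: 5²=25 + 6²=36 = 61 orbitals.

61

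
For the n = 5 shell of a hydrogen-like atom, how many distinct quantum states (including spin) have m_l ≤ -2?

12

With n = 5 the allowed l are 0, 1, …, 4.
Contributions: l=2 → 1; l=3 → 2; l=4 → 3.
Orbitals: 1 + 2 + 3 = 6. Each orbital carries two spin states, so 6 × 2 = 12 states.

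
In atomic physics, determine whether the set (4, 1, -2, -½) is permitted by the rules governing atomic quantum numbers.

The magnetic quantum number must satisfy −l ≤ m_l ≤ l. With l = 1, m_l can only be -1, 0, 1, so m_l = -2 is forbidden.

Not allowed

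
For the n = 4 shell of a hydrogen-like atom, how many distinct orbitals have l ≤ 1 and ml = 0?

Go through l = 0, …, 3 (the values permitted for n = 4).
Contributions: l=0 → 1; l=1 → 1.
Total orbitals: 1 + 1 = 2.

2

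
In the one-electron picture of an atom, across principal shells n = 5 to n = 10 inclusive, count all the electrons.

Shell n has n² orbitals: 5²=25 + 6²=36 + 7²=49 + 8²=64 + 9²=81 + 10²=100 = 355 orbitals.
Two spin states per orbital: 2 × 355 = 710 electrons.

710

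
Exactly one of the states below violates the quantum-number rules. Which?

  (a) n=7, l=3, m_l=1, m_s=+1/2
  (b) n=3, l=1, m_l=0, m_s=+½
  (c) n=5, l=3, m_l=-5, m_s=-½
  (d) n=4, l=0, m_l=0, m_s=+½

(c)

(c) has |m_l| = 5 > l = 3, violating −l ≤ m_l ≤ l.
The remaining sets (a), (b), (d) satisfy all four rules.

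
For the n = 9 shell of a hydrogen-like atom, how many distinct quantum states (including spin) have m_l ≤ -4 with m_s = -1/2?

15

The (l, m_l) pairs meeting m_l ≤ -4 give: l=4 → 1; l=5 → 2; l=6 → 3; l=7 → 4; l=8 → 5.
Orbitals: 1 + 2 + 3 + 4 + 5 = 15. With m_s fixed to a single value there is one state per orbital, giving 15 states.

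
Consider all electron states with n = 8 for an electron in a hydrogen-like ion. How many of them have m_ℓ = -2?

12

Contributions: ℓ=2 → 1; ℓ=3 → 1; ℓ=4 → 1; ℓ=5 → 1; ℓ=6 → 1; ℓ=7 → 1.
Orbitals: 1 + 1 + 1 + 1 + 1 + 1 = 6. Each orbital carries two spin states, so 6 × 2 = 12 states.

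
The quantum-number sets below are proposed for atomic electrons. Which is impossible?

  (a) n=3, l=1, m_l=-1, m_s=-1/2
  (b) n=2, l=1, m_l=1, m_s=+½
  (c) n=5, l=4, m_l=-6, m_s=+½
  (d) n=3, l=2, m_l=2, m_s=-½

(c)

(c) has |m_l| = 6 > l = 4, violating −l ≤ m_l ≤ l.
The remaining sets (a), (b), (d) satisfy all four rules.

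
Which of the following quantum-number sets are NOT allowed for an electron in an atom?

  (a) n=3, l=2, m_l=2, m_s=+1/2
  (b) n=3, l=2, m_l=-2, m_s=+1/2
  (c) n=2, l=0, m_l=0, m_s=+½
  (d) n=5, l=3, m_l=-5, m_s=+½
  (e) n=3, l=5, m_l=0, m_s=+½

(d) has |m_l| = 5 > l = 3, violating −l ≤ m_l ≤ l.
(e) has l = 5 ≥ n = 3, violating 0 ≤ l ≤ n−1.
The remaining sets (a), (b), (c) satisfy all four rules.

(d) and (e)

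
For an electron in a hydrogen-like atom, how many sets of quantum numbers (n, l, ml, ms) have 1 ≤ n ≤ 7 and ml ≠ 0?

Go shell by shell, enumerating (l, ml) with ml ≠ 0:
n=2 → 2; n=3 → 6; n=4 → 12; n=5 → 20; n=6 → 30; n=7 → 42.
Orbitals: 2 + 6 + 12 + 20 + 30 + 42 = 112. Including both spin states (ms = ±1/2) gives 2 × 112 = 224 states.

224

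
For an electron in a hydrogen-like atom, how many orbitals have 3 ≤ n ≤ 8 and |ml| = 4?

20

Treat each shell separately and count matching orbitals:
n=5 → 2; n=6 → 4; n=7 → 6; n=8 → 8.
Total orbitals: 2 + 4 + 6 + 8 = 20.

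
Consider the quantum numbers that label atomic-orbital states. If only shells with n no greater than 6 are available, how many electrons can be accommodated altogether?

182

Total orbitals = 1² + 2² + 3² + 4² + 5² + 6² = 91. Doubling for spin gives 182 electrons.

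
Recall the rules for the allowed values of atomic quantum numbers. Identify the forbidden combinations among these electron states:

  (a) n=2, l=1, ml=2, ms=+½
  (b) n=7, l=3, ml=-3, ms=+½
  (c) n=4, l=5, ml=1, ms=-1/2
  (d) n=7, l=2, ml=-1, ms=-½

(a) has |ml| = 2 > l = 1, violating −l ≤ ml ≤ l.
(c) has l = 5 ≥ n = 4, violating 0 ≤ l ≤ n−1.
The remaining sets (b), (d) satisfy all four rules.

(a) and (c)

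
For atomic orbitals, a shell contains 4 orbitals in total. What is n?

n = 2

n² = 4 ⇒ n = 2.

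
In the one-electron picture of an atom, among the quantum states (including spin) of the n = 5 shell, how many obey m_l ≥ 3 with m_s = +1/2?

3

The (l, m_l) pairs meeting m_l ≥ 3 give: l=3 → 1; l=4 → 2.
Orbitals: 1 + 2 = 3. With m_s fixed to a single value there is one state per orbital, giving 3 states.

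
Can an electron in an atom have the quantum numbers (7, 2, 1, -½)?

n = 7 is a positive integer. l = 2 satisfies 0 ≤ l ≤ n−1 = 6. m_l = 1 lies in the range −l … +l (here −2 … 2). m_s = -1/2 is one of ±1/2.
All four constraints are satisfied.

Valid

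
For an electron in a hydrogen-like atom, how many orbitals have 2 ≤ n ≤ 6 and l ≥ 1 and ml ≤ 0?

Work shell by shell — for each n, count the (l, ml) pairs that satisfy l ≥ 1 and ml ≤ 0:
n=2 → 2; n=3 → 5; n=4 → 9; n=5 → 14; n=6 → 20.
Total orbitals: 2 + 5 + 9 + 14 + 20 = 50.

50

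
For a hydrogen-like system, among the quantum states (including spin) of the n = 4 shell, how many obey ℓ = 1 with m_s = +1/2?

3

Orbitals with ℓ = 1, by ℓ: ℓ=1 → 3.
Orbitals: 3. With m_s fixed to a single value there is one state per orbital, giving 3 states.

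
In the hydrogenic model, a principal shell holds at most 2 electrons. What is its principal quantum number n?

n = 1

2n² = 2 ⇒ n² = 1 ⇒ n = 1.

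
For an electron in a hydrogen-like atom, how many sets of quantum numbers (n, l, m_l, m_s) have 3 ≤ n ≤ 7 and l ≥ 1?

Treat each shell separately and count matching orbitals:
n=3 → 8; n=4 → 15; n=5 → 24; n=6 → 35; n=7 → 48.
Orbitals: 8 + 15 + 24 + 35 + 48 = 130. Including both spin states (m_s = ±1/2) gives 2 × 130 = 260 states.

260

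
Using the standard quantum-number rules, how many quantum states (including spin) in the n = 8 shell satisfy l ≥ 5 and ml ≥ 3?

24

With n = 8 the allowed l are 0, 1, …, 7.
Orbitals with l ≥ 5 and ml ≥ 3, by l: l=5 → 3; l=6 → 4; l=7 → 5.
Orbitals: 3 + 4 + 5 = 12. Each orbital carries two spin states, so 12 × 2 = 24 states.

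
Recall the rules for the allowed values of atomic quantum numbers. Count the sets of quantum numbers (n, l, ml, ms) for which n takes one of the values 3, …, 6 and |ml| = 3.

24

Work shell by shell — for each n, count the (l, ml) pairs that satisfy |ml| = 3:
n=4 → 2; n=5 → 4; n=6 → 6.
Orbitals: 2 + 4 + 6 = 12. Including both spin states (ms = ±1/2) gives 2 × 12 = 24 states.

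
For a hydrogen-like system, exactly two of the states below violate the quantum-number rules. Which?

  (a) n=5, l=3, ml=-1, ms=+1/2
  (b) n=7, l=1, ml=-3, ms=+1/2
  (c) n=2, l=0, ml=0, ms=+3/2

(b) has |ml| = 3 > l = 1, violating −l ≤ ml ≤ l.
(c) has ms = +3/2, but an electron's spin must be ±1/2.
The remaining set (a) satisfies all four rules.

(b) and (c)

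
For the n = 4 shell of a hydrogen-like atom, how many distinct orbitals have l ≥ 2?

12

Orbitals with l ≥ 2, by l: l=2 → 5; l=3 → 7.
Total orbitals: 5 + 7 = 12.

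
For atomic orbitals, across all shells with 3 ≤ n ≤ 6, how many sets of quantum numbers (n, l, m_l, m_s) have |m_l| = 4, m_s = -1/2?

Per-shell orbital counts meeting the constraint:
n=5 → 2; n=6 → 4.
Orbitals: 2 + 4 = 6. With m_s fixed to -1/2 there is one state per orbital, so 6 states.

6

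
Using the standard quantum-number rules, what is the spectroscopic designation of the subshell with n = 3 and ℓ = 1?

ℓ = 1 corresponds to the letter 'p', so the subshell is 3p.

3p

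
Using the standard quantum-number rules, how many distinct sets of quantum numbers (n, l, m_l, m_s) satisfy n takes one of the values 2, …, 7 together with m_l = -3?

Work shell by shell — for each n, count the (l, m_l) pairs that satisfy m_l = -3:
n=4 → 1; n=5 → 2; n=6 → 3; n=7 → 4.
Orbitals: 1 + 2 + 3 + 4 = 10. Including both spin states (m_s = ±1/2) gives 2 × 10 = 20 states.

20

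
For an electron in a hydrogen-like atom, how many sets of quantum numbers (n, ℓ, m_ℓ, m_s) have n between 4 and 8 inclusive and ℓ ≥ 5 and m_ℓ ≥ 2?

56

Work shell by shell — for each n, count the (ℓ, m_ℓ) pairs that satisfy ℓ ≥ 5 and m_ℓ ≥ 2:
n=6 → 4; n=7 → 9; n=8 → 15.
Orbitals: 4 + 9 + 15 = 28. Including both spin states (m_s = ±1/2) gives 2 × 28 = 56 states.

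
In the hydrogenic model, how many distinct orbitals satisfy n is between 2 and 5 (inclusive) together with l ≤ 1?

16

Treat each shell separately and count matching orbitals:
n=2 → 4; n=3 → 4; n=4 → 4; n=5 → 4.
Total orbitals: 4 + 4 + 4 + 4 = 16.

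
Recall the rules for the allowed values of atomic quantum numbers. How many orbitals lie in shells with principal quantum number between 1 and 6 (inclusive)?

91

Shell n has n² orbitals: 1²=1 + 2²=4 + 3²=9 + 4²=16 + 5²=25 + 6²=36 = 91 orbitals.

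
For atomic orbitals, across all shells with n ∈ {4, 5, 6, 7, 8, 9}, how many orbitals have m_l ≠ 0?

Per-shell orbital counts meeting the constraint:
n=4 → 12; n=5 → 20; n=6 → 30; n=7 → 42; n=8 → 56; n=9 → 72.
Total orbitals: 12 + 20 + 30 + 42 + 56 + 72 = 232.

232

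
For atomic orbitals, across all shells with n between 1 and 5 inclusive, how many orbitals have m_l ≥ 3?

Treat each shell separately and count matching orbitals:
n=4 → 1; n=5 → 3.
Total orbitals: 1 + 3 = 4.

4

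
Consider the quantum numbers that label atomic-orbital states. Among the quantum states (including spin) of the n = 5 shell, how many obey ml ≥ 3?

For n = 5, l ranges over 0 … 4.
Per l-value: l=3 → 1; l=4 → 2.
Orbitals: 1 + 2 = 3. Each orbital carries two spin states, so 3 × 2 = 6 states.

6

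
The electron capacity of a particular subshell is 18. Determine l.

2(2l+1) = 18 ⇒ 2l+1 = 9 ⇒ l = 4.

l = 4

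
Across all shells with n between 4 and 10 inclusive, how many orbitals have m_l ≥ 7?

For each n in the range, tally the orbitals obeying m_l ≥ 7:
n=8 → 1; n=9 → 3; n=10 → 6.
Total orbitals: 1 + 3 + 6 = 10.

10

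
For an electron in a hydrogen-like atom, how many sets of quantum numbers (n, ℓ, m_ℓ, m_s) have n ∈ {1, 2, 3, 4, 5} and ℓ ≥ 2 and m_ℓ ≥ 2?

20

For each n in the range, tally the orbitals obeying ℓ ≥ 2 and m_ℓ ≥ 2:
n=3 → 1; n=4 → 3; n=5 → 6.
Orbitals: 1 + 3 + 6 = 10. Including both spin states (m_s = ±1/2) gives 2 × 10 = 20 states.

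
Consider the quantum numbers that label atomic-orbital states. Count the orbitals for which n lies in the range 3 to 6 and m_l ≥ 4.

Count contributing orbitals for each principal shell:
n=5 → 1; n=6 → 3.
Total orbitals: 1 + 3 = 4.

4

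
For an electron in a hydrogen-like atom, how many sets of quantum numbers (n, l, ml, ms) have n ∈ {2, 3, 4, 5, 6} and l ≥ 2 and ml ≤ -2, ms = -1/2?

Count contributing orbitals for each principal shell:
n=3 → 1; n=4 → 3; n=5 → 6; n=6 → 10.
Orbitals: 1 + 3 + 6 + 10 = 20. With ms fixed to -1/2 there is one state per orbital, so 20 states.

20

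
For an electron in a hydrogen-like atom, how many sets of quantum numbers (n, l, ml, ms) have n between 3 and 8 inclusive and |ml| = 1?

108

Count contributing orbitals for each principal shell:
n=3 → 4; n=4 → 6; n=5 → 8; n=6 → 10; n=7 → 12; n=8 → 14.
Orbitals: 4 + 6 + 8 + 10 + 12 + 14 = 54. Including both spin states (ms = ±1/2) gives 2 × 54 = 108 states.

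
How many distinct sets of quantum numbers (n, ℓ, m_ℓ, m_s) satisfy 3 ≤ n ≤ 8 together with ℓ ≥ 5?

148

For each n in the range, tally the orbitals obeying ℓ ≥ 5:
n=6 → 11; n=7 → 24; n=8 → 39.
Orbitals: 11 + 24 + 39 = 74. Including both spin states (m_s = ±1/2) gives 2 × 74 = 148 states.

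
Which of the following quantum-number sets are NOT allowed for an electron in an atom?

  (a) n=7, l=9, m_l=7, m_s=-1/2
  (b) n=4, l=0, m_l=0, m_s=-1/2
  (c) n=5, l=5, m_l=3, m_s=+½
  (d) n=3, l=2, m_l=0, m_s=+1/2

(a) and (c)

(a) has l = 9 ≥ n = 7, violating 0 ≤ l ≤ n−1.
(c) has l = 5 ≥ n = 5, violating 0 ≤ l ≤ n−1.
The remaining sets (b), (d) satisfy all four rules.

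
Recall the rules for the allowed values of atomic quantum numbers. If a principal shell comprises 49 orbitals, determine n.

n = 7

n² = 49 ⇒ n = 7.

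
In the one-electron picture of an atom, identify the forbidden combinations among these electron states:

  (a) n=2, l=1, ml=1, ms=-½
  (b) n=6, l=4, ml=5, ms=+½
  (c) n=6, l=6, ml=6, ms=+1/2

(b) and (c)

(b) has |ml| = 5 > l = 4, violating −l ≤ ml ≤ l.
(c) has l = 6 ≥ n = 6, violating 0 ≤ l ≤ n−1.
The remaining set (a) satisfies all four rules.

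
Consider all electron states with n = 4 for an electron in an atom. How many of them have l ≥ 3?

14

For n = 4, l ranges over 0 … 3.
Per l-value: l=3 → 7.
Orbitals: 7. Each orbital carries two spin states, so 7 × 2 = 14 states.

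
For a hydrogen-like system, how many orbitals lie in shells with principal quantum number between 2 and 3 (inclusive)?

Shell n has n² orbitals: 2²=4 + 3²=9 = 13 orbitals.

13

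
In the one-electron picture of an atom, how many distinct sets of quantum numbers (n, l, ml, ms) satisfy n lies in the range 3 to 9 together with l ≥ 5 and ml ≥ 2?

100

Count contributing orbitals for each principal shell:
n=6 → 4; n=7 → 9; n=8 → 15; n=9 → 22.
Orbitals: 4 + 9 + 15 + 22 = 50. Including both spin states (ms = ±1/2) gives 2 × 50 = 100 states.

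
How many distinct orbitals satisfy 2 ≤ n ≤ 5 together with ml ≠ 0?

40

Go shell by shell, enumerating (l, ml) with ml ≠ 0:
n=2 → 2; n=3 → 6; n=4 → 12; n=5 → 20.
Total orbitals: 2 + 6 + 12 + 20 = 40.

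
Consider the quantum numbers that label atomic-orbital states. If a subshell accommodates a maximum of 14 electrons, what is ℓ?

ℓ = 3

2(2ℓ+1) = 14 ⇒ 2ℓ+1 = 7 ⇒ ℓ = 3.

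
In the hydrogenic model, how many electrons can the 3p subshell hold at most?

6

A subshell with l = 1 has 2l+1 = 3 orbitals, each holding 2 electrons (spin ±1/2), so 3 × 2 = 6.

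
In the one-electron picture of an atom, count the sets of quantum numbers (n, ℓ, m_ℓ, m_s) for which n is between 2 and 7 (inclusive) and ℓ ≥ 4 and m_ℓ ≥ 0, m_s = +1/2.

34

Per-shell orbital counts meeting the constraint:
n=5 → 5; n=6 → 11; n=7 → 18.
Orbitals: 5 + 11 + 18 = 34. With m_s fixed to +1/2 there is one state per orbital, so 34 states.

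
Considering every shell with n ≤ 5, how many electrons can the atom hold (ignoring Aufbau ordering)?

110

Total orbitals = 1² + 2² + 3² + 4² + 5² = 55. Doubling for spin gives 110 electrons.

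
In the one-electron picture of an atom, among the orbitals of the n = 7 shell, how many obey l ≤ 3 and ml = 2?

Go through l = 0, …, 6 (the values permitted for n = 7).
Contributions: l=2 → 1; l=3 → 1.
Total orbitals: 1 + 1 = 2.

2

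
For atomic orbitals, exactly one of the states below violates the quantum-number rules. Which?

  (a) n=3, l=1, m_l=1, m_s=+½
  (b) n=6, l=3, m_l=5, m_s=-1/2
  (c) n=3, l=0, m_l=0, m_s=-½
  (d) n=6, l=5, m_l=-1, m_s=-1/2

(b)

(b) has |m_l| = 5 > l = 3, violating −l ≤ m_l ≤ l.
The remaining sets (a), (c), (d) satisfy all four rules.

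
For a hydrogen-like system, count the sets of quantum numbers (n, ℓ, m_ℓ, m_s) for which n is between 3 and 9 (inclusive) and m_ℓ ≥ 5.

For each n in the range, tally the orbitals obeying m_ℓ ≥ 5:
n=6 → 1; n=7 → 3; n=8 → 6; n=9 → 10.
Orbitals: 1 + 3 + 6 + 10 = 20. Including both spin states (m_s = ±1/2) gives 2 × 20 = 40 states.

40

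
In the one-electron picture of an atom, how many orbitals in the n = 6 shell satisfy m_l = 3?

The n = 6 shell has l = 0 through 5; check each.
Per l-value: l=3 → 1; l=4 → 1; l=5 → 1.
Total orbitals: 1 + 1 + 1 = 3.

3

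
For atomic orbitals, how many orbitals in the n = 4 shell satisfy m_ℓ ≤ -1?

6

The n = 4 shell has ℓ = 0 through 3; check each.
The (ℓ, m_ℓ) pairs meeting m_ℓ ≤ -1 give: ℓ=1 → 1; ℓ=2 → 2; ℓ=3 → 3.
Total orbitals: 1 + 2 + 3 = 6.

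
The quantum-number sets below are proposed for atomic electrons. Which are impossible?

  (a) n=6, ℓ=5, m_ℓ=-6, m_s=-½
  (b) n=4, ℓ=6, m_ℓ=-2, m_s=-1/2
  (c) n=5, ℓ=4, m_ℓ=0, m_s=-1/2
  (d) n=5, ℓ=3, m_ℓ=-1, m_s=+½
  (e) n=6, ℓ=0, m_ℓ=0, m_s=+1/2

(a) and (b)

(a) has |m_ℓ| = 6 > ℓ = 5, violating −ℓ ≤ m_ℓ ≤ ℓ.
(b) has ℓ = 6 ≥ n = 4, violating 0 ≤ ℓ ≤ n−1.
The remaining sets (c), (d), (e) satisfy all four rules.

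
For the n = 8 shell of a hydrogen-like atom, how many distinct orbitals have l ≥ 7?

15

For n = 8, l ranges over 0 … 7.
Per l-value: l=7 → 15.
Total orbitals: 15.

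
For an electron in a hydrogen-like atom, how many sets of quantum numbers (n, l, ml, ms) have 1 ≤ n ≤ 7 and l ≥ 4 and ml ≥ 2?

44

Treat each shell separately and count matching orbitals:
n=5 → 3; n=6 → 7; n=7 → 12.
Orbitals: 3 + 7 + 12 = 22. Including both spin states (ms = ±1/2) gives 2 × 22 = 44 states.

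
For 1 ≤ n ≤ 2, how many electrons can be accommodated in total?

Total orbitals = 1² + 2² = 5. Doubling for spin gives 10 electrons.

10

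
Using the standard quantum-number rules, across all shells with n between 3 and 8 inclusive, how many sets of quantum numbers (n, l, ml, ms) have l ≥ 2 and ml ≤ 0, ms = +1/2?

98

Treat each shell separately and count matching orbitals:
n=3 → 3; n=4 → 7; n=5 → 12; n=6 → 18; n=7 → 25; n=8 → 33.
Orbitals: 3 + 7 + 12 + 18 + 25 + 33 = 98. With ms fixed to +1/2 there is one state per orbital, so 98 states.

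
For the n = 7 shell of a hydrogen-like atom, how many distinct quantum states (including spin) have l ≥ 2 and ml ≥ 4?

Orbitals with l ≥ 2 and ml ≥ 4, by l: l=4 → 1; l=5 → 2; l=6 → 3.
Orbitals: 1 + 2 + 3 = 6. Each orbital carries two spin states, so 6 × 2 = 12 states.

12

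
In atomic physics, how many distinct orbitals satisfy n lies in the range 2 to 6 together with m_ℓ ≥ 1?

35

Go shell by shell, enumerating (ℓ, m_ℓ) with m_ℓ ≥ 1:
n=2 → 1; n=3 → 3; n=4 → 6; n=5 → 10; n=6 → 15.
Total orbitals: 1 + 3 + 6 + 10 + 15 = 35.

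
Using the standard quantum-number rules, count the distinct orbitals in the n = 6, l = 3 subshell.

A subshell has 2l+1 orbitals; with l = 3, that's 7.

7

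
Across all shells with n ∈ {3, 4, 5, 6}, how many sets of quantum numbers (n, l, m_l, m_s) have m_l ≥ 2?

40

Treat each shell separately and count matching orbitals:
n=3 → 1; n=4 → 3; n=5 → 6; n=6 → 10.
Orbitals: 1 + 3 + 6 + 10 = 20. Including both spin states (m_s = ±1/2) gives 2 × 20 = 40 states.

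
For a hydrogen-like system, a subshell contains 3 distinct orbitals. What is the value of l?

l = 1

2l+1 = 3 gives l = 1.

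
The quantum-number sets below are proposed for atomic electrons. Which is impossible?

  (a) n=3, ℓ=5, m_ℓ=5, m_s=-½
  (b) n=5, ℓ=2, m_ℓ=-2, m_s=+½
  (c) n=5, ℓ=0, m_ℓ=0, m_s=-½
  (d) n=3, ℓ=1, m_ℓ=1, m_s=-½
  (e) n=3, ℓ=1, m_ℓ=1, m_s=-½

(a) has ℓ = 5 ≥ n = 3, violating 0 ≤ ℓ ≤ n−1.
The remaining sets (b), (c), (d), (e) satisfy all four rules.

(a)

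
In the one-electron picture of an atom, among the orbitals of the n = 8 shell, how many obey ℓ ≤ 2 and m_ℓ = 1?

2

The n = 8 shell has ℓ = 0 through 7; check each.
Per ℓ-value: ℓ=1 → 1; ℓ=2 → 1.
Total orbitals: 1 + 1 = 2.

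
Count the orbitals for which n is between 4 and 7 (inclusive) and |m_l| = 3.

20

Treat each shell separately and count matching orbitals:
n=4 → 2; n=5 → 4; n=6 → 6; n=7 → 8.
Total orbitals: 2 + 4 + 6 + 8 = 20.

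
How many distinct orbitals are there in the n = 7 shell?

49

The n = 7 shell contains n² = 7² = 49 orbitals.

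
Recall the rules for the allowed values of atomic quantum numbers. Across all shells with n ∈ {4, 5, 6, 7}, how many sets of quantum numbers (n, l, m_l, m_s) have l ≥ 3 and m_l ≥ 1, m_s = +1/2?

Treat each shell separately and count matching orbitals:
n=4 → 3; n=5 → 7; n=6 → 12; n=7 → 18.
Orbitals: 3 + 7 + 12 + 18 = 40. With m_s fixed to +1/2 there is one state per orbital, so 40 states.

40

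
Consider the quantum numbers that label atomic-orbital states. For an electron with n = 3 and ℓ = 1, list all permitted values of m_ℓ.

-1, 0, 1

m_ℓ takes every integer from −ℓ to +ℓ. With ℓ = 1 that gives the 3 values -1, 0, 1.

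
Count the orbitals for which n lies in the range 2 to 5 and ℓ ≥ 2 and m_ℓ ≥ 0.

Go shell by shell, enumerating (ℓ, m_ℓ) with ℓ ≥ 2 and m_ℓ ≥ 0:
n=3 → 3; n=4 → 7; n=5 → 12.
Total orbitals: 3 + 7 + 12 = 22.

22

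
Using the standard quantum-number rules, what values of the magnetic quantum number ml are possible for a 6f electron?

The 6f subshell has l = 3, and ml takes every integer from −l to +l. With l = 3 that gives the 7 values -3, -2, -1, 0, 1, 2, 3.

-3, -2, -1, 0, 1, 2, 3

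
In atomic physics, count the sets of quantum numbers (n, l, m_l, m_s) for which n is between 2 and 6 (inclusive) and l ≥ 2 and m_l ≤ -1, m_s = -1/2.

30

Go shell by shell, enumerating (l, m_l) with l ≥ 2 and m_l ≤ -1:
n=3 → 2; n=4 → 5; n=5 → 9; n=6 → 14.
Orbitals: 2 + 5 + 9 + 14 = 30. With m_s fixed to -1/2 there is one state per orbital, so 30 states.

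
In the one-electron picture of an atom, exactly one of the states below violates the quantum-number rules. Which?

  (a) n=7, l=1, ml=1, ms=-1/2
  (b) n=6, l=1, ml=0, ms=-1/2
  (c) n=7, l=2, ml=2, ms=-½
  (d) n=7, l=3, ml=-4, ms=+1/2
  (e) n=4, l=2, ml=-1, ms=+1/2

(d) has |ml| = 4 > l = 3, violating −l ≤ ml ≤ l.
The remaining sets (a), (b), (c), (e) satisfy all four rules.

(d)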